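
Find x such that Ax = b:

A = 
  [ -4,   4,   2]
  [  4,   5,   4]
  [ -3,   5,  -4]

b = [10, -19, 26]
x = [-3, 1, -3]

Row reduce the augmented matrix [A|b]:
R2 → R2 + (1)·R1
R3 → R3 - (3/4)·R1
R3 → R3 - (2/9)·R2
REF = 
  [   -4,     4,     2,    10]
  [    0,     9,     6,    -9]
  [    0,     0, -41/6,  41/2]

Back-substitution:
x₃ = (41/2) / (-41/6) = -3
x₂ = (-9 - (6)(-3)) / 9 = 1
x₁ = (10 - (4)(1) - (2)(-3)) / (-4) = -3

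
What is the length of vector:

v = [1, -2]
2.236

||v||₂ = √((1)² + (-2)²) = √5 = 2.236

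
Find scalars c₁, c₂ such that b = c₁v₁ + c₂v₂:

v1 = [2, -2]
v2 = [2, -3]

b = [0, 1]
c1 = 1, c2 = -1

b = 1·v1 + -1·v2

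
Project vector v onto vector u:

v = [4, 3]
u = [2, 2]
v·u = (4)(2) + (3)(2) = 14
u·u = (2)² + (2)² = 8
proj_u(v) = (v·u / u·u) × u = (14/8) × u = (7/4) × u

proj_u(v) = [7/2, 7/2]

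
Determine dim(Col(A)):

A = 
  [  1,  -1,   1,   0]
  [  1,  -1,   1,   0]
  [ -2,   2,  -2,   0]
dim(Col(A)) = 1

Row reduce:
R2 → R2 - (1)·R1
R3 → R3 + (2)·R1
REF = 
  [  1,  -1,   1,   0]
  [  0,   0,   0,   0]
  [  0,   0,   0,   0]
Pivot columns: 1 → 1 pivot.
dim(Col(A)) = number of pivot columns = 1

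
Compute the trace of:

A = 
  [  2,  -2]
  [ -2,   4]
6

tr(A) = 2 + 4 = 6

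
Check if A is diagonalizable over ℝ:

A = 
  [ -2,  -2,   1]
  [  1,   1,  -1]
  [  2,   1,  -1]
Yes

Characteristic polynomial: det(λI - A) = λ³ + 2λ² - 1
Testing integer divisors of the constant term: p(-1) = 0, so (λ + 1) is a factor:
p(λ) = (λ + 1)(λ² + λ - 1)
λ² + λ - 1 = 0  ⇒  λ = (-1 ± √((1)² - 4·(-1)))/2 = (-1 ± √(5))/2
  = (-1 + √5)/2,  (-1 - √5)/2
Eigenvalues: -1, (-1 + √5)/2, (-1 - √5)/2  (≈ -1, 0.618, -1.618)
The two irrational eigenvalues are distinct (simple), so each has alg. mult. = geom. mult. = 1.
λ=-1: alg. mult. = 1, geom. mult. = 3 - rank(A - (-1)I) = 3 - 2 = 1
Sum of geometric multiplicities equals n, so A has n independent eigenvectors.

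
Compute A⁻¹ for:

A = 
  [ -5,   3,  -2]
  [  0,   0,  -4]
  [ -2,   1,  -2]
det(A) = (-5)·((0)(-2) - (-4)(1)) - (3)·((0)(-2) - (-4)(-2)) + (-2)·((0)(1) - (0)(-2))
  = (-5)(4) - (3)(-8) + (-2)(0)
  = 4
det(A) = 4 ≠ 0, so A is invertible.

Cofactors Cᵢⱼ = (-1)ⁱ⁺ʲ·Mᵢⱼ:
C = 
  [  4,   8,   0]
  [  4,   6,  -1]
  [-12, -20,   0]

adj(A) = Cᵀ:
adj(A) = 
  [  4,   4, -12]
  [  8,   6, -20]
  [  0,  -1,   0]

A⁻¹ = (1/4) · adj(A):
A⁻¹ = 
  [   1,    1,   -3]
  [   2,  3/2,   -5]
  [   0, -1/4,    0]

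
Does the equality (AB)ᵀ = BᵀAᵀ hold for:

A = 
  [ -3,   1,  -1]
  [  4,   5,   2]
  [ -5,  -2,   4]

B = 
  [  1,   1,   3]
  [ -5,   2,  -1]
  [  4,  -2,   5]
Yes

(AB)ᵀ = 
  [-12, -13,  21]
  [  1,  10, -17]
  [-15,  17,   7]

BᵀAᵀ = 
  [-12, -13,  21]
  [  1,  10, -17]
  [-15,  17,   7]

Both sides are equal — this is the standard identity (AB)ᵀ = BᵀAᵀ, which holds for all A, B.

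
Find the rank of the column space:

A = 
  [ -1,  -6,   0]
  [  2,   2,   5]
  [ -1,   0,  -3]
Row reduce:
R2 → R2 + (2)·R1
R3 → R3 - (1)·R1
R3 → R3 + (3/5)·R2
REF = 
  [ -1,  -6,   0]
  [  0, -10,   5]
  [  0,   0,   0]
Pivot columns: 1, 2 → 2 pivots.
dim(Col(A)) = number of pivot columns = 2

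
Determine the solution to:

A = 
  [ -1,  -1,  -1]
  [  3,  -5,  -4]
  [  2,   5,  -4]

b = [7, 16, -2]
Row reduce the augmented matrix [A|b]:
R2 → R2 + (3)·R1
R3 → R3 + (2)·R1
R3 → R3 + (3/8)·R2
REF = 
  [   -1,    -1,    -1,     7]
  [    0,    -8,    -7,    37]
  [    0,     0, -69/8, 207/8]

Back-substitution:
x₃ = (207/8) / (-69/8) = -3
x₂ = (37 - (-7)(-3)) / (-8) = -2
x₁ = (7 - (-1)(-2) - (-1)(-3)) / (-1) = -2

x = [-2, -2, -3]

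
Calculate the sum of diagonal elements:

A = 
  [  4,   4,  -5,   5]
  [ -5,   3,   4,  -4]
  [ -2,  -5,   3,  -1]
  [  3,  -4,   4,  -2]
8

tr(A) = 4 + 3 + 3 + -2 = 8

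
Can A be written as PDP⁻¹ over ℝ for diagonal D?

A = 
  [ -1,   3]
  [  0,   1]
Yes

tr(A) = 0, det(A) = -1
Characteristic polynomial: λ² - tr(A)λ + det(A) = λ² - 1
λ² - 1 = (λ + 1)(λ - 1)
Eigenvalues: 1, -1
λ=-1: alg. mult. = 1, geom. mult. = 2 - rank(A - (-1)I) = 2 - 1 = 1
λ=1: alg. mult. = 1, geom. mult. = 2 - rank(A - (1)I) = 2 - 1 = 1
Sum of geometric multiplicities equals n, so A has n independent eigenvectors.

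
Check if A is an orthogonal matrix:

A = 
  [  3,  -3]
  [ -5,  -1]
No

AᵀA = 
  [ 34,  -4]
  [ -4,  10]
≠ I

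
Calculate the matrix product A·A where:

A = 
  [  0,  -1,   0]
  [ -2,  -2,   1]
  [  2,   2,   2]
A² = A·A:
A²[1,1] = (0)(0) + (-1)(-2) + (0)(2) = 2
A²[1,2] = (0)(-1) + (-1)(-2) + (0)(2) = 2
A²[1,3] = (0)(0) + (-1)(1) + (0)(2) = -1
A²[2,1] = (-2)(0) + (-2)(-2) + (1)(2) = 6
A²[2,2] = (-2)(-1) + (-2)(-2) + (1)(2) = 8
A²[2,3] = (-2)(0) + (-2)(1) + (1)(2) = 0
A²[3,1] = (2)(0) + (2)(-2) + (2)(2) = 0
A²[3,2] = (2)(-1) + (2)(-2) + (2)(2) = -2
A²[3,3] = (2)(0) + (2)(1) + (2)(2) = 6
A² = 
  [  2,   2,  -1]
  [  6,   8,   0]
  [  0,  -2,   6]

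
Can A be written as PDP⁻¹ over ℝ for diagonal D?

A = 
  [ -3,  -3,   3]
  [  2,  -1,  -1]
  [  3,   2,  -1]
No

Characteristic polynomial: det(λI - A) = λ³ + 5λ² + 6λ - 15
By the rational root theorem any rational root is an integer dividing 15; none of those is a root, so p(λ) has no rational roots and hence (being an irreducible cubic) no repeated roots.
Discriminant of the cubic: Δ = -6639
Δ < 0 ⇒ one real eigenvalue and a complex-conjugate pair: λ ≈ -3.074 + 1.9i, -3.074 - 1.9i, 1.148
Has complex eigenvalues (not diagonalizable over ℝ).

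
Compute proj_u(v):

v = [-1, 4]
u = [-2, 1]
proj_u(v) = [-12/5, 6/5]

v·u = (-1)(-2) + (4)(1) = 6
u·u = (-2)² + (1)² = 5
proj_u(v) = (v·u / u·u) × u = (6/5) × u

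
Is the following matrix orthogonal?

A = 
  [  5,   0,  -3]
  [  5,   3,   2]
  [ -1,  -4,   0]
No

AᵀA = 
  [ 51,  19,  -5]
  [ 19,  25,   6]
  [ -5,   6,  13]
≠ I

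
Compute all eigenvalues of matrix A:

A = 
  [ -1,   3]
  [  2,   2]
tr(A) = 1, det(A) = -8
Characteristic polynomial: λ² - tr(A)λ + det(A) = λ² - λ - 8
λ² - λ - 8 = 0  ⇒  λ = (1 ± √((-1)² - 4·(-8)))/2 = (1 ± √(33))/2
  = (1 + √33)/2,  (1 - √33)/2

λ = (1 + √33)/2, (1 - √33)/2  (≈ 3.372, -2.372)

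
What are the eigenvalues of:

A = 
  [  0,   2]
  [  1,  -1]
tr(A) = -1, det(A) = -2
Characteristic polynomial: λ² - tr(A)λ + det(A) = λ² + λ - 2
λ² + λ - 2 = (λ + 2)(λ - 1)

λ = 1, -2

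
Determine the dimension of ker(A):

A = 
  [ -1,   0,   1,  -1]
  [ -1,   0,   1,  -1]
nullity(A) = 3

Row reduce:
R2 → R2 - (1)·R1
REF = 
  [ -1,   0,   1,  -1]
  [  0,   0,   0,   0]
Pivot columns: 1 → 1 pivot.
rank(A) = 1, so nullity(A) = 4 - 1 = 3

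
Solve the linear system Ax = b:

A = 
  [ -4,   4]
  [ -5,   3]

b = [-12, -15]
x = [3, 0]

Row reduce the augmented matrix [A|b]:
R2 → R2 - (5/4)·R1
REF = 
  [ -4,   4, -12]
  [  0,  -2,   0]

Back-substitution:
x₂ = 0 / (-2) = 0
x₁ = (-12 - (4)(0)) / (-4) = 3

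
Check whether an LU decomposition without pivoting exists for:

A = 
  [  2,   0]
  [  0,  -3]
Yes.
A[1,1] = 2 ≠ 0, so Gaussian elimination proceeds without a row swap: multiplier ℓ₂₁ = (0)/(2) = 0, and U[2,2] = -3 - (0)(0) = -3.
L = 
  [  1,   0]
  [  0,   1]
U = 
  [  2,   0]
  [  0,  -3]
Check row 2 of LU: [(0)(2), (0)(0) + (-3)] = [0, -3] = row 2 of A ✓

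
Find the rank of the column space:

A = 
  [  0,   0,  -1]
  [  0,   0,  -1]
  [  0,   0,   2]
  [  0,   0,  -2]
Row reduce:
R2 → R2 - (1)·R1
R3 → R3 + (2)·R1
R4 → R4 - (2)·R1
REF = 
  [  0,   0,  -1]
  [  0,   0,   0]
  [  0,   0,   0]
  [  0,   0,   0]
Pivot columns: 3 → 1 pivot.
dim(Col(A)) = number of pivot columns = 1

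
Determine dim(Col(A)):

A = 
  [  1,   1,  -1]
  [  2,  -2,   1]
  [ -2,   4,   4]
dim(Col(A)) = 3

Row reduce:
R2 → R2 - (2)·R1
R3 → R3 + (2)·R1
R3 → R3 + (3/2)·R2
REF = 
  [   1,    1,   -1]
  [   0,   -4,    3]
  [   0,    0, 13/2]
Pivot columns: 1, 2, 3 → 3 pivots.
dim(Col(A)) = number of pivot columns = 3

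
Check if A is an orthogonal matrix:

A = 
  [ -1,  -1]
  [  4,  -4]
No

AᵀA = 
  [ 17, -15]
  [-15,  17]
≠ I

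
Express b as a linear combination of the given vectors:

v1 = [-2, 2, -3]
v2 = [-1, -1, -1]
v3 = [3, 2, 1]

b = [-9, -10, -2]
c1 = -1, c2 = 2, c3 = -3

b = -1·v1 + 2·v2 + -3·v3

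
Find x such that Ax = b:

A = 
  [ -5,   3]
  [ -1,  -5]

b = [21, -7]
x = [-3, 2]

Row reduce the augmented matrix [A|b]:
R2 → R2 - (1/5)·R1
REF = 
  [   -5,     3,    21]
  [    0, -28/5, -56/5]

Back-substitution:
x₂ = (-56/5) / (-28/5) = 2
x₁ = (21 - (3)(2)) / (-5) = -3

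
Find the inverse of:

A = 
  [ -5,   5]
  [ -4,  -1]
det(A) = (-5)(-1) - (5)(-4) = 25
For a 2×2 matrix, A⁻¹ = (1/det(A)) · [[d, -b], [-c, a]]
    = (1/25) · [[-1, -5], [4, -5]]

A⁻¹ = 
  [-1/25,  -1/5]
  [ 4/25,  -1/5]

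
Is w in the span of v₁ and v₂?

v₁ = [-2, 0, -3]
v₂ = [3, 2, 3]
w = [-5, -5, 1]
No

Form the augmented matrix and row-reduce:
[v₁|v₂|w] = 
  [ -2,   3,  -5]
  [  0,   2,  -5]
  [ -3,   3,   1]
R3 → R3 - (3/2)·R1
R3 → R3 + (3/4)·R2
REF = 
  [  -2,    3,   -5]
  [   0,    2,   -5]
  [   0,    0, 19/4]

Row 3 reads [0 0 | 19/4], i.e. 0 = 19/4, so the system is inconsistent and w ∉ span{v₁, v₂}.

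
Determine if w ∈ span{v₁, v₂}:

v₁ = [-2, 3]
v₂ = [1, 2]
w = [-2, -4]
Yes

Form the augmented matrix and row-reduce:
[v₁|v₂|w] = 
  [ -2,   1,  -2]
  [  3,   2,  -4]
R2 → R2 + (3/2)·R1
REF = 
  [ -2,   1,  -2]
  [  0, 7/2,  -7]

No row of the form [0 0 | nonzero], so the system is consistent. Back-substitution gives c₁ = 0, c₂ = -2: w = (0)·v₁ + (-2)·v₂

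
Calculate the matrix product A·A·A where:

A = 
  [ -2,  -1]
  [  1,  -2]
A² = A·A:
A²[1,1] = (-2)(-2) + (-1)(1) = 3
A²[1,2] = (-2)(-1) + (-1)(-2) = 4
A²[2,1] = (1)(-2) + (-2)(1) = -4
A²[2,2] = (1)(-1) + (-2)(-2) = 3
A² = 
  [  3,   4]
  [ -4,   3]

A^3 = A^2·A:
A^3[1,1] = (3)(-2) + (4)(1) = -2
A^3[1,2] = (3)(-1) + (4)(-2) = -11
A^3[2,1] = (-4)(-2) + (3)(1) = 11
A^3[2,2] = (-4)(-1) + (3)(-2) = -2
A^3 = 
  [ -2, -11]
  [ 11,  -2]

Therefore
A^3 = 
  [ -2, -11]
  [ 11,  -2]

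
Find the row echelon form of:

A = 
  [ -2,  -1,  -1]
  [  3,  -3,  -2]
Row operations:
R2 → R2 + (3/2)·R1

Resulting echelon form:
REF = 
  [  -2,   -1,   -1]
  [   0, -9/2, -7/2]

Rank = 2 (number of non-zero pivot rows).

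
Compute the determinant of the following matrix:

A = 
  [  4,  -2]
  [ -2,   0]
For a 2×2 matrix, det = ad - bc = (4)(0) - (-2)(-2) = -4

det(A) = -4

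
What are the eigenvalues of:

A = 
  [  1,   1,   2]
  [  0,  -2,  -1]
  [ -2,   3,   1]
λ = -1, (1 + i√19)/2, (1 - i√19)/2  (≈ -1, 0.5 + 2.179i, 0.5 - 2.179i)

Characteristic polynomial: det(λI - A) = λ³ + 4λ + 5
Testing integer divisors of the constant term: p(-1) = 0, so (λ + 1) is a factor:
p(λ) = (λ + 1)(λ² - λ + 5)
λ² - λ + 5 = 0  ⇒  λ = (1 ± √((-1)² - 4·(5)))/2 = (1 ± √(-19))/2
  = (1 + i√19)/2,  (1 - i√19)/2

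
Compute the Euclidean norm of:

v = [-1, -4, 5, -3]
7.141

||v||₂ = √((-1)² + (-4)² + (5)² + (-3)²) = √51 = 7.141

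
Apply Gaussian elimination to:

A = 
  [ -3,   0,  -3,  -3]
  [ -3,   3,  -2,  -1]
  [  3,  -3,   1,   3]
Row operations:
R2 → R2 - (1)·R1
R3 → R3 + (1)·R1
R3 → R3 + (1)·R2

Resulting echelon form:
REF = 
  [ -3,   0,  -3,  -3]
  [  0,   3,   1,   2]
  [  0,   0,  -1,   2]

Rank = 3 (number of non-zero pivot rows).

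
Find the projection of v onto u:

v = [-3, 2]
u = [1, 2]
v·u = (-3)(1) + (2)(2) = 1
u·u = (1)² + (2)² = 5
proj_u(v) = (v·u / u·u) × u = (1/5) × u

proj_u(v) = [1/5, 2/5]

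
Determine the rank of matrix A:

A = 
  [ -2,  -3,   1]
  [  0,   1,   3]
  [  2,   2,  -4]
rank(A) = 2

Row reduce:
R3 → R3 + (1)·R1
R3 → R3 + (1)·R2
REF = 
  [ -2,  -3,   1]
  [  0,   1,   3]
  [  0,   0,   0]
Pivot columns: 1, 2 → 2 pivots.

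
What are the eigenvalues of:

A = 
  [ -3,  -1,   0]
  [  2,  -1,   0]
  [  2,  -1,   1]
Characteristic polynomial: det(λI - A) = λ³ + 3λ² + λ - 5
Testing integer divisors of the constant term: p(1) = 0, so (λ - 1) is a factor:
p(λ) = (λ - 1)(λ² + 4λ + 5)
λ² + 4λ + 5 = 0  ⇒  λ = (-4 ± √((4)² - 4·(5)))/2 = (-4 ± √(-4))/2
  = -2 + i,  -2 - i

λ = 1, -2 + i, -2 - i  (≈ 1, -2 + 1i, -2 - 1i)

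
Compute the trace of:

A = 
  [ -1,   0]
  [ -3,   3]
2

tr(A) = -1 + 3 = 2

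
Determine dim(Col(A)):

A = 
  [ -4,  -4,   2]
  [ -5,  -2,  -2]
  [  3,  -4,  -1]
dim(Col(A)) = 3

Row reduce:
R2 → R2 - (5/4)·R1
R3 → R3 + (3/4)·R1
R3 → R3 + (7/3)·R2
REF = 
  [  -4,   -4,    2]
  [   0,    3, -9/2]
  [   0,    0,  -10]
Pivot columns: 1, 2, 3 → 3 pivots.
dim(Col(A)) = number of pivot columns = 3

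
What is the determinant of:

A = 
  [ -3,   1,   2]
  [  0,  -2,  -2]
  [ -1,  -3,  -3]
-2

Cofactor expansion along row 1:
det(A) = (-3)·((-2)(-3) - (-2)(-3)) - (1)·((0)(-3) - (-2)(-1)) + (2)·((0)(-3) - (-2)(-1))
  = (-3)(0) - (1)(-2) + (2)(-2)
  = -2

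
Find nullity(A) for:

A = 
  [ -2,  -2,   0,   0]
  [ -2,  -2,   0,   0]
nullity(A) = 3

Row reduce:
R2 → R2 - (1)·R1
REF = 
  [ -2,  -2,   0,   0]
  [  0,   0,   0,   0]
Pivot columns: 1 → 1 pivot.
rank(A) = 1, so nullity(A) = 4 - 1 = 3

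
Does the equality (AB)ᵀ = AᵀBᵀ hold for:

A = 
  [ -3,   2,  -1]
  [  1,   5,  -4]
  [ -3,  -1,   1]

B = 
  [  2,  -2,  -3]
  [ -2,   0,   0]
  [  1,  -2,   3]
No

(AB)ᵀ = 
  [-11, -12,  -3]
  [  8,   6,   4]
  [  6, -15,  12]

AᵀBᵀ = 
  [  1,   6, -14]
  [ -3,  -4, -11]
  [  3,   2,  10]

The two matrices differ, so (AB)ᵀ ≠ AᵀBᵀ in general. The correct identity is (AB)ᵀ = BᵀAᵀ.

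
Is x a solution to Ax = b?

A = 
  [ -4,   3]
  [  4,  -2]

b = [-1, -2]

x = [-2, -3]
Yes

Ax = [-1, -2] = b ✓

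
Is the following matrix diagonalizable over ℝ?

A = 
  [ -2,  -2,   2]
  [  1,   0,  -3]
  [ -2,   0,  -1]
No

Characteristic polynomial: det(λI - A) = λ³ + 3λ² + 8λ + 14
By the rational root theorem any rational root is an integer dividing 14; none of those is a root, so p(λ) has no rational roots and hence (being an irreducible cubic) no repeated roots.
Discriminant of the cubic: Δ = -2228
Δ < 0 ⇒ one real eigenvalue and a complex-conjugate pair: λ ≈ -0.3856 + 2.476i, -0.3856 - 2.476i, -2.229
Has complex eigenvalues (not diagonalizable over ℝ).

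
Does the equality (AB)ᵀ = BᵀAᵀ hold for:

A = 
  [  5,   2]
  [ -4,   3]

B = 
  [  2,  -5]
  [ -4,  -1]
Yes

(AB)ᵀ = 
  [  2, -20]
  [-27,  17]

BᵀAᵀ = 
  [  2, -20]
  [-27,  17]

Both sides are equal — this is the standard identity (AB)ᵀ = BᵀAᵀ, which holds for all A, B.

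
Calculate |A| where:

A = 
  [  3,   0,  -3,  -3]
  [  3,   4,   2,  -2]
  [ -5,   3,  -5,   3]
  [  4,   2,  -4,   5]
Cofactor expansion along row 1: det(A) = a₁₁M₁₁ - a₁₂M₁₂ + a₁₃M₁₃ - a₁₄M₁₄

M₁₁ = det[[4, 2, -2]; [3, -5, 3]; [2, -4, 5]]
  = (4)·((-5)(5) - (3)(-4)) - (2)·((3)(5) - (3)(2)) + (-2)·((3)(-4) - (-5)(2))
  = (4)(-13) - (2)(9) + (-2)(-2)
  = -66
M₁₂ = det[[3, 2, -2]; [-5, -5, 3]; [4, -4, 5]]
  = (3)·((-5)(5) - (3)(-4)) - (2)·((-5)(5) - (3)(4)) + (-2)·((-5)(-4) - (-5)(4))
  = (3)(-13) - (2)(-37) + (-2)(40)
  = -45
M₁₃ = det[[3, 4, -2]; [-5, 3, 3]; [4, 2, 5]]
  = (3)·((3)(5) - (3)(2)) - (4)·((-5)(5) - (3)(4)) + (-2)·((-5)(2) - (3)(4))
  = (3)(9) - (4)(-37) + (-2)(-22)
  = 219
M₁₄ = det[[3, 4, 2]; [-5, 3, -5]; [4, 2, -4]]
  = (3)·((3)(-4) - (-5)(2)) - (4)·((-5)(-4) - (-5)(4)) + (2)·((-5)(2) - (3)(4))
  = (3)(-2) - (4)(40) + (2)(-22)
  = -210

det(A) = (3)(-66) - (0)(-45) + (-3)(219) - (-3)(-210) = -1485

det(A) = -1485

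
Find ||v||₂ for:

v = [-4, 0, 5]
6.403

||v||₂ = √((-4)² + (0)² + (5)²) = √41 = 6.403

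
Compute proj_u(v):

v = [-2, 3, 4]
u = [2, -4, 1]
v·u = (-2)(2) + (3)(-4) + (4)(1) = -12
u·u = (2)² + (-4)² + (1)² = 21
proj_u(v) = (v·u / u·u) × u = (-12/21) × u = (-4/7) × u

proj_u(v) = [-8/7, 16/7, -4/7]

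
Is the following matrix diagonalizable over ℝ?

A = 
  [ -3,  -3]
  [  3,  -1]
No

tr(A) = -4, det(A) = 12
Characteristic polynomial: λ² - tr(A)λ + det(A) = λ² + 4λ + 12
λ² + 4λ + 12 = 0  ⇒  λ = (-4 ± √((4)² - 4·(12)))/2 = (-4 ± √(-32))/2
  = -2 + 2i√2,  -2 - 2i√2
Eigenvalues: -2 + 2i√2, -2 - 2i√2  (≈ -2 + 2.828i, -2 - 2.828i)
Has complex eigenvalues (not diagonalizable over ℝ).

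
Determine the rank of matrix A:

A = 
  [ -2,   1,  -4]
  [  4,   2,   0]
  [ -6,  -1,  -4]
Row reduce:
R2 → R2 + (2)·R1
R3 → R3 - (3)·R1
R3 → R3 + (1)·R2
REF = 
  [ -2,   1,  -4]
  [  0,   4,  -8]
  [  0,   0,   0]
Pivot columns: 1, 2 → 2 pivots.

rank(A) = 2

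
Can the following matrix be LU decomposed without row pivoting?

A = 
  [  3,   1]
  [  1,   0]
Yes.
A[1,1] = 3 ≠ 0, so Gaussian elimination proceeds without a row swap: multiplier ℓ₂₁ = (1)/(3) = 1/3, and U[2,2] = 0 - (1/3)(1) = -1/3.
L = 
  [  1,   0]
  [1/3,   1]
U = 
  [   3,    1]
  [   0, -1/3]
Check row 2 of LU: [(1/3)(3), (1/3)(1) + (-1/3)] = [1, 0] = row 2 of A ✓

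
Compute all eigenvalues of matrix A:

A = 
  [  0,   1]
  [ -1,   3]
λ = (3 + √5)/2, (3 - √5)/2  (≈ 2.618, 0.382)

tr(A) = 3, det(A) = 1
Characteristic polynomial: λ² - tr(A)λ + det(A) = λ² - 3λ + 1
λ² - 3λ + 1 = 0  ⇒  λ = (3 ± √((-3)² - 4·(1)))/2 = (3 ± √(5))/2
  = (3 + √5)/2,  (3 - √5)/2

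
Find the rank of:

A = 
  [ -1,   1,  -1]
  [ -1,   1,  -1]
Row reduce:
R2 → R2 - (1)·R1
REF = 
  [ -1,   1,  -1]
  [  0,   0,   0]
Pivot columns: 1 → 1 pivot.

rank(A) = 1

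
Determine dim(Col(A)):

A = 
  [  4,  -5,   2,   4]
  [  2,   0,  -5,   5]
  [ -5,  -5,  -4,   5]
Row reduce:
R2 → R2 - (1/2)·R1
R3 → R3 + (5/4)·R1
R3 → R3 + (9/2)·R2
REF = 
  [    4,    -5,     2,     4]
  [    0,   5/2,    -6,     3]
  [    0,     0, -57/2,  47/2]
Pivot columns: 1, 2, 3 → 3 pivots.
dim(Col(A)) = number of pivot columns = 3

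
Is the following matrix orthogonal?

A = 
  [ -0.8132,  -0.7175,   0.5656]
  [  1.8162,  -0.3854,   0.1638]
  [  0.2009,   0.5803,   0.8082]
No

AᵀA = 
  [  4.0002,   0.0001,  -0.0001]
  [  0.0001,   1.0001,   0.0001]
  [ -0.0001,   0.0001,   0.9999]
≠ I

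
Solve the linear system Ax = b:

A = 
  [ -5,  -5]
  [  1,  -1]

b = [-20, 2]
x = [3, 1]

Row reduce the augmented matrix [A|b]:
R2 → R2 + (1/5)·R1
REF = 
  [ -5,  -5, -20]
  [  0,  -2,  -2]

Back-substitution:
x₂ = (-2) / (-2) = 1
x₁ = (-20 - (-5)(1)) / (-5) = 3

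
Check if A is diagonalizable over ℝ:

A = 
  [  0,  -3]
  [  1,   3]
No

tr(A) = 3, det(A) = 3
Characteristic polynomial: λ² - tr(A)λ + det(A) = λ² - 3λ + 3
λ² - 3λ + 3 = 0  ⇒  λ = (3 ± √((-3)² - 4·(3)))/2 = (3 ± √(-3))/2
  = (3 + i√3)/2,  (3 - i√3)/2
Eigenvalues: (3 + i√3)/2, (3 - i√3)/2  (≈ 1.5 + 0.866i, 1.5 - 0.866i)
Has complex eigenvalues (not diagonalizable over ℝ).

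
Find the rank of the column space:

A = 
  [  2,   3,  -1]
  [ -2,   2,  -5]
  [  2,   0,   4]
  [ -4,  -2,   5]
dim(Col(A)) = 3

Row reduce:
R2 → R2 + (1)·R1
R3 → R3 - (1)·R1
R4 → R4 + (2)·R1
R3 → R3 + (3/5)·R2
R4 → R4 - (4/5)·R2
R4 → R4 - (39/7)·R3
REF = 
  [  2,   3,  -1]
  [  0,   5,  -6]
  [  0,   0, 7/5]
  [  0,   0,   0]
Pivot columns: 1, 2, 3 → 3 pivots.
dim(Col(A)) = number of pivot columns = 3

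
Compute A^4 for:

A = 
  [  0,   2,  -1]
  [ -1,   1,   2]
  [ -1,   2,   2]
A² = A·A:
A²[1,1] = (0)(0) + (2)(-1) + (-1)(-1) = -1
A²[1,2] = (0)(2) + (2)(1) + (-1)(2) = 0
A²[1,3] = (0)(-1) + (2)(2) + (-1)(2) = 2
A²[2,1] = (-1)(0) + (1)(-1) + (2)(-1) = -3
A²[2,2] = (-1)(2) + (1)(1) + (2)(2) = 3
A²[2,3] = (-1)(-1) + (1)(2) + (2)(2) = 7
A²[3,1] = (-1)(0) + (2)(-1) + (2)(-1) = -4
A²[3,2] = (-1)(2) + (2)(1) + (2)(2) = 4
A²[3,3] = (-1)(-1) + (2)(2) + (2)(2) = 9
A² = 
  [ -1,   0,   2]
  [ -3,   3,   7]
  [ -4,   4,   9]

A^3 = A^2·A:
A^3[1,1] = (-1)(0) + (0)(-1) + (2)(-1) = -2
A^3[1,2] = (-1)(2) + (0)(1) + (2)(2) = 2
A^3[1,3] = (-1)(-1) + (0)(2) + (2)(2) = 5
A^3[2,1] = (-3)(0) + (3)(-1) + (7)(-1) = -10
A^3[2,2] = (-3)(2) + (3)(1) + (7)(2) = 11
A^3[2,3] = (-3)(-1) + (3)(2) + (7)(2) = 23
A^3[3,1] = (-4)(0) + (4)(-1) + (9)(-1) = -13
A^3[3,2] = (-4)(2) + (4)(1) + (9)(2) = 14
A^3[3,3] = (-4)(-1) + (4)(2) + (9)(2) = 30
A^3 = 
  [ -2,   2,   5]
  [-10,  11,  23]
  [-13,  14,  30]

A^4 = A^3·A:
A^4[1,1] = (-2)(0) + (2)(-1) + (5)(-1) = -7
A^4[1,2] = (-2)(2) + (2)(1) + (5)(2) = 8
A^4[1,3] = (-2)(-1) + (2)(2) + (5)(2) = 16
A^4[2,1] = (-10)(0) + (11)(-1) + (23)(-1) = -34
A^4[2,2] = (-10)(2) + (11)(1) + (23)(2) = 37
A^4[2,3] = (-10)(-1) + (11)(2) + (23)(2) = 78
A^4[3,1] = (-13)(0) + (14)(-1) + (30)(-1) = -44
A^4[3,2] = (-13)(2) + (14)(1) + (30)(2) = 48
A^4[3,3] = (-13)(-1) + (14)(2) + (30)(2) = 101
A^4 = 
  [ -7,   8,  16]
  [-34,  37,  78]
  [-44,  48, 101]

Therefore
A^4 = 
  [ -7,   8,  16]
  [-34,  37,  78]
  [-44,  48, 101]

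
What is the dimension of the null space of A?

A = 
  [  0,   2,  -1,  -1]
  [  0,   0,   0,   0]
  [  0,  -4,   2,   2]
nullity(A) = 3

Row reduce:
R3 → R3 + (2)·R1
REF = 
  [  0,   2,  -1,  -1]
  [  0,   0,   0,   0]
  [  0,   0,   0,   0]
Pivot columns: 2 → 1 pivot.
rank(A) = 1, so nullity(A) = 4 - 1 = 3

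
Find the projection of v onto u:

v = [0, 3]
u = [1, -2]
v·u = (0)(1) + (3)(-2) = -6
u·u = (1)² + (-2)² = 5
proj_u(v) = (v·u / u·u) × u = (-6/5) × u

proj_u(v) = [-6/5, 12/5]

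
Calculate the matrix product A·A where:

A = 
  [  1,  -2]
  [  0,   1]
A² = A·A:
A²[1,1] = (1)(1) + (-2)(0) = 1
A²[1,2] = (1)(-2) + (-2)(1) = -4
A²[2,1] = (0)(1) + (1)(0) = 0
A²[2,2] = (0)(-2) + (1)(1) = 1
A² = 
  [  1,  -4]
  [  0,   1]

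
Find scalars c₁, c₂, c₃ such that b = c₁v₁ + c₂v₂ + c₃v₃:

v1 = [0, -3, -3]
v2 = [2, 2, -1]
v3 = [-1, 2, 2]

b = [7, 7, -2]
c1 = -1, c2 = 3, c3 = -1

b = -1·v1 + 3·v2 + -1·v3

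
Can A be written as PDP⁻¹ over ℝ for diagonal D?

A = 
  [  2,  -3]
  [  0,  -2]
Yes

tr(A) = 0, det(A) = -4
Characteristic polynomial: λ² - tr(A)λ + det(A) = λ² - 4
λ² - 4 = (λ + 2)(λ - 2)
Eigenvalues: 2, -2
λ=-2: alg. mult. = 1, geom. mult. = 2 - rank(A - (-2)I) = 2 - 1 = 1
λ=2: alg. mult. = 1, geom. mult. = 2 - rank(A - (2)I) = 2 - 1 = 1
Sum of geometric multiplicities equals n, so A has n independent eigenvectors.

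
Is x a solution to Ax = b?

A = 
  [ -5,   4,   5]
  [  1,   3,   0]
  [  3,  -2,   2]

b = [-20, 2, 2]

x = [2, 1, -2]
No

Ax = [-16, 5, 0] ≠ b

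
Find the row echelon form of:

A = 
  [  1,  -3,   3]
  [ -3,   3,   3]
Row operations:
R2 → R2 + (3)·R1

Resulting echelon form:
REF = 
  [  1,  -3,   3]
  [  0,  -6,  12]

Rank = 2 (number of non-zero pivot rows).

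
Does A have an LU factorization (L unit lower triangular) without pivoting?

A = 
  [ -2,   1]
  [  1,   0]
Yes.
A[1,1] = -2 ≠ 0, so Gaussian elimination proceeds without a row swap: multiplier ℓ₂₁ = (1)/(-2) = -1/2, and U[2,2] = 0 - (-1/2)(1) = 1/2.
L = 
  [   1,    0]
  [-1/2,    1]
U = 
  [ -2,   1]
  [  0, 1/2]
Check row 2 of LU: [(-1/2)(-2), (-1/2)(1) + (1/2)] = [1, 0] = row 2 of A ✓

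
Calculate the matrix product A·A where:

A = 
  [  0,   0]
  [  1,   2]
A² = A·A:
A²[1,1] = (0)(0) + (0)(1) = 0
A²[1,2] = (0)(0) + (0)(2) = 0
A²[2,1] = (1)(0) + (2)(1) = 2
A²[2,2] = (1)(0) + (2)(2) = 4
A² = 
  [  0,   0]
  [  2,   4]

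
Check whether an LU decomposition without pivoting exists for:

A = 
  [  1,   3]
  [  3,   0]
Yes.
A[1,1] = 1 ≠ 0, so Gaussian elimination proceeds without a row swap: multiplier ℓ₂₁ = (3)/(1) = 3, and U[2,2] = 0 - (3)(3) = -9.
L = 
  [  1,   0]
  [  3,   1]
U = 
  [  1,   3]
  [  0,  -9]
Check row 2 of LU: [(3)(1), (3)(3) + (-9)] = [3, 0] = row 2 of A ✓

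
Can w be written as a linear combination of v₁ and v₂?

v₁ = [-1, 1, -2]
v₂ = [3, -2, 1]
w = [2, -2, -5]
No

Form the augmented matrix and row-reduce:
[v₁|v₂|w] = 
  [ -1,   3,   2]
  [  1,  -2,  -2]
  [ -2,   1,  -5]
R2 → R2 + (1)·R1
R3 → R3 - (2)·R1
R3 → R3 + (5)·R2
REF = 
  [ -1,   3,   2]
  [  0,   1,   0]
  [  0,   0,  -9]

Row 3 reads [0 0 | -9], i.e. 0 = -9, so the system is inconsistent and w ∉ span{v₁, v₂}.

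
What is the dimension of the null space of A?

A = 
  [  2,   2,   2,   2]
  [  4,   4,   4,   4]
nullity(A) = 3

Row reduce:
R2 → R2 - (2)·R1
REF = 
  [  2,   2,   2,   2]
  [  0,   0,   0,   0]
Pivot columns: 1 → 1 pivot.
rank(A) = 1, so nullity(A) = 4 - 1 = 3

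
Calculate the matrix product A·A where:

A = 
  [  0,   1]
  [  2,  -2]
A² = A·A:
A²[1,1] = (0)(0) + (1)(2) = 2
A²[1,2] = (0)(1) + (1)(-2) = -2
A²[2,1] = (2)(0) + (-2)(2) = -4
A²[2,2] = (2)(1) + (-2)(-2) = 6
A² = 
  [  2,  -2]
  [ -4,   6]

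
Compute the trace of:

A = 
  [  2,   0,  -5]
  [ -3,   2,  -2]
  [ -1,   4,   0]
4

tr(A) = 2 + 2 + 0 = 4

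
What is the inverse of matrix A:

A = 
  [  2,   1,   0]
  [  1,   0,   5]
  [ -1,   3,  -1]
det(A) = (2)·((0)(-1) - (5)(3)) - (1)·((1)(-1) - (5)(-1)) + (0)·((1)(3) - (0)(-1))
  = (2)(-15) - (1)(4) + (0)(3)
  = -34
det(A) = -34 ≠ 0, so A is invertible.

Cofactors Cᵢⱼ = (-1)ⁱ⁺ʲ·Mᵢⱼ:
C = 
  [-15,  -4,   3]
  [  1,  -2,  -7]
  [  5, -10,  -1]

adj(A) = Cᵀ:
adj(A) = 
  [-15,   1,   5]
  [ -4,  -2, -10]
  [  3,  -7,  -1]

A⁻¹ = (-1/34) · adj(A):
A⁻¹ = 
  [15/34, -1/34, -5/34]
  [ 2/17,  1/17,  5/17]
  [-3/34,  7/34,  1/34]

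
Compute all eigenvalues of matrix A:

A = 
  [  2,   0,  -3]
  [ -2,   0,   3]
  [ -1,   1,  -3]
Characteristic polynomial: det(λI - A) = λ³ + λ² - 12λ
The constant term is 0, so λ = 0 is a root: p(λ) = λ(λ² + λ - 12)
λ² + λ - 12 = (λ + 4)(λ - 3)

λ = 0, 3, -4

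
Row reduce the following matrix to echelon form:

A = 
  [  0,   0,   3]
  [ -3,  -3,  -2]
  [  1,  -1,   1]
Row operations:
Swap R1 ↔ R2
R3 → R3 + (1/3)·R1
Swap R2 ↔ R3

Resulting echelon form:
REF = 
  [ -3,  -3,  -2]
  [  0,  -2, 1/3]
  [  0,   0,   3]

Rank = 3 (number of non-zero pivot rows).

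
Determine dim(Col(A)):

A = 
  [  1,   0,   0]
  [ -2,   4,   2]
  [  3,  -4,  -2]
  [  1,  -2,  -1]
dim(Col(A)) = 2

Row reduce:
R2 → R2 + (2)·R1
R3 → R3 - (3)·R1
R4 → R4 - (1)·R1
R3 → R3 + (1)·R2
R4 → R4 + (1/2)·R2
REF = 
  [  1,   0,   0]
  [  0,   4,   2]
  [  0,   0,   0]
  [  0,   0,   0]
Pivot columns: 1, 2 → 2 pivots.
dim(Col(A)) = number of pivot columns = 2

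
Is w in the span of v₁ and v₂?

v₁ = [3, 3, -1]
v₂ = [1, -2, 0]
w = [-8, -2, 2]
Yes

Form the augmented matrix and row-reduce:
[v₁|v₂|w] = 
  [  3,   1,  -8]
  [  3,  -2,  -2]
  [ -1,   0,   2]
R2 → R2 - (1)·R1
R3 → R3 + (1/3)·R1
R3 → R3 + (1/9)·R2
REF = 
  [  3,   1,  -8]
  [  0,  -3,   6]
  [  0,   0,   0]

No row of the form [0 0 | nonzero], so the system is consistent. Back-substitution gives c₁ = -2, c₂ = -2: w = (-2)·v₁ + (-2)·v₂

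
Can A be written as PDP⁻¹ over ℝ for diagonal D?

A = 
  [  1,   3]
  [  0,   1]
No

tr(A) = 2, det(A) = 1
Characteristic polynomial: λ² - tr(A)λ + det(A) = λ² - 2λ + 1
λ² - 2λ + 1 = (λ - 1)²
Eigenvalues: 1, 1
λ=1: alg. mult. = 2, geom. mult. = 2 - rank(A - (1)I) = 2 - 1 = 1
Sum of geometric multiplicities = 1 < n = 2, so there aren't enough independent eigenvectors.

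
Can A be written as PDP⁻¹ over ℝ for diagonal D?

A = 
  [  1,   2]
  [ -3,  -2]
No

tr(A) = -1, det(A) = 4
Characteristic polynomial: λ² - tr(A)λ + det(A) = λ² + λ + 4
λ² + λ + 4 = 0  ⇒  λ = (-1 ± √((1)² - 4·(4)))/2 = (-1 ± √(-15))/2
  = (-1 + i√15)/2,  (-1 - i√15)/2
Eigenvalues: (-1 + i√15)/2, (-1 - i√15)/2  (≈ -0.5 + 1.936i, -0.5 - 1.936i)
Has complex eigenvalues (not diagonalizable over ℝ).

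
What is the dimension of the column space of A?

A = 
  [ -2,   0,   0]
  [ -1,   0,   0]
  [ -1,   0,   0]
dim(Col(A)) = 1

Row reduce:
R2 → R2 - (1/2)·R1
R3 → R3 - (1/2)·R1
REF = 
  [ -2,   0,   0]
  [  0,   0,   0]
  [  0,   0,   0]
Pivot columns: 1 → 1 pivot.
dim(Col(A)) = number of pivot columns = 1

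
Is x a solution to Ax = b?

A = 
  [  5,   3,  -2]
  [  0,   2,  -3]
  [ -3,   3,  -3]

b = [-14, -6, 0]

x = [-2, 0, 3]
No

Ax = [-16, -9, -3] ≠ b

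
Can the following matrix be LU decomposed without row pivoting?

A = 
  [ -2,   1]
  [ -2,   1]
Yes.
A[1,1] = -2 ≠ 0, so Gaussian elimination proceeds without a row swap: multiplier ℓ₂₁ = (-2)/(-2) = 1, and U[2,2] = 1 - (1)(1) = 0.
L = 
  [  1,   0]
  [  1,   1]
U = 
  [ -2,   1]
  [  0,   0]
Check row 2 of LU: [(1)(-2), (1)(1) + 0] = [-2, 1] = row 2 of A ✓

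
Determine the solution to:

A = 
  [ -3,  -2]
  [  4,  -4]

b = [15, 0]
Row reduce the augmented matrix [A|b]:
R2 → R2 + (4/3)·R1
REF = 
  [   -3,    -2,    15]
  [    0, -20/3,    20]

Back-substitution:
x₂ = 20 / (-20/3) = -3
x₁ = (15 - (-2)(-3)) / (-3) = -3

x = [-3, -3]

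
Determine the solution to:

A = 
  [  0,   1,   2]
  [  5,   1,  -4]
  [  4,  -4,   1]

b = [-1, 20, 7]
Row reduce the augmented matrix [A|b]:
Swap R1 ↔ R2
R3 → R3 - (4/5)·R1
R3 → R3 + (24/5)·R2
REF = 
  [    5,     1,    -4,    20]
  [    0,     1,     2,    -1]
  [    0,     0,  69/5, -69/5]

Back-substitution:
x₃ = (-69/5) / (69/5) = -1
x₂ = (-1 - (2)(-1)) / 1 = 1
x₁ = (20 - (1)(1) - (-4)(-1)) / 5 = 3

x = [3, 1, -1]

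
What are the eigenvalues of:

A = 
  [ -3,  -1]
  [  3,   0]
tr(A) = -3, det(A) = 3
Characteristic polynomial: λ² - tr(A)λ + det(A) = λ² + 3λ + 3
λ² + 3λ + 3 = 0  ⇒  λ = (-3 ± √((3)² - 4·(3)))/2 = (-3 ± √(-3))/2
  = (-3 + i√3)/2,  (-3 - i√3)/2

λ = (-3 + i√3)/2, (-3 - i√3)/2  (≈ -1.5 + 0.866i, -1.5 - 0.866i)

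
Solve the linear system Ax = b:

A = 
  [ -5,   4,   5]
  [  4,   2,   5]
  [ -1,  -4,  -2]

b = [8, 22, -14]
Row reduce the augmented matrix [A|b]:
R2 → R2 + (4/5)·R1
R3 → R3 - (1/5)·R1
R3 → R3 + (12/13)·R2
REF = 
  [    -5,      4,      5,      8]
  [     0,   26/5,      9,  142/5]
  [     0,      0,  69/13, 138/13]

Back-substitution:
x₃ = (138/13) / (69/13) = 2
x₂ = (142/5 - (9)(2)) / (26/5) = 2
x₁ = (8 - (4)(2) - (5)(2)) / (-5) = 2

x = [2, 2, 2]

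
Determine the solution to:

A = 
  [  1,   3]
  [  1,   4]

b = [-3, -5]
x = [3, -2]

Row reduce the augmented matrix [A|b]:
R2 → R2 - (1)·R1
REF = 
  [  1,   3,  -3]
  [  0,   1,  -2]

Back-substitution:
x₂ = (-2) / 1 = -2
x₁ = (-3 - (3)(-2)) / 1 = 3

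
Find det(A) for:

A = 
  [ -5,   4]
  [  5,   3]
-35

For a 2×2 matrix, det = ad - bc = (-5)(3) - (4)(5) = -35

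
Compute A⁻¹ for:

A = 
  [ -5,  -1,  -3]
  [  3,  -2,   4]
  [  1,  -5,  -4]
det(A) = (-5)·((-2)(-4) - (4)(-5)) - (-1)·((3)(-4) - (4)(1)) + (-3)·((3)(-5) - (-2)(1))
  = (-5)(28) - (-1)(-16) + (-3)(-13)
  = -117
det(A) = -117 ≠ 0, so A is invertible.

Cofactors Cᵢⱼ = (-1)ⁱ⁺ʲ·Mᵢⱼ:
C = 
  [ 28,  16, -13]
  [ 11,  23, -26]
  [-10,  11,  13]

adj(A) = Cᵀ:
adj(A) = 
  [ 28,  11, -10]
  [ 16,  23,  11]
  [-13, -26,  13]

A⁻¹ = (-1/117) · adj(A):
A⁻¹ = 
  [-28/117, -11/117,  10/117]
  [-16/117, -23/117, -11/117]
  [    1/9,     2/9,    -1/9]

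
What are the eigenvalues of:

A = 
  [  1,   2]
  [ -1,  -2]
tr(A) = -1, det(A) = 0
Characteristic polynomial: λ² - tr(A)λ + det(A) = λ² + λ
λ² + λ = λ(λ + 1)

λ = 0, -1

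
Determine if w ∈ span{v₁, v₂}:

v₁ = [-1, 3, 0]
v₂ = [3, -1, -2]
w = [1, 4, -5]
No

Form the augmented matrix and row-reduce:
[v₁|v₂|w] = 
  [ -1,   3,   1]
  [  3,  -1,   4]
  [  0,  -2,  -5]
R2 → R2 + (3)·R1
R3 → R3 + (1/4)·R2
REF = 
  [   -1,     3,     1]
  [    0,     8,     7]
  [    0,     0, -13/4]

Row 3 reads [0 0 | -13/4], i.e. 0 = -13/4, so the system is inconsistent and w ∉ span{v₁, v₂}.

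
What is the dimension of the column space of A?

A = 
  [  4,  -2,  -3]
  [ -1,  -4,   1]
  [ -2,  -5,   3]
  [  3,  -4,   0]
Row reduce:
R2 → R2 + (1/4)·R1
R3 → R3 + (1/2)·R1
R4 → R4 - (3/4)·R1
R3 → R3 - (4/3)·R2
R4 → R4 - (5/9)·R2
R4 → R4 - (38/21)·R3
REF = 
  [   4,   -2,   -3]
  [   0, -9/2,  1/4]
  [   0,    0,  7/6]
  [   0,    0,    0]
Pivot columns: 1, 2, 3 → 3 pivots.
dim(Col(A)) = number of pivot columns = 3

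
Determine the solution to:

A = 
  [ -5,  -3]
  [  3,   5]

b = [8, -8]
Row reduce the augmented matrix [A|b]:
R2 → R2 + (3/5)·R1
REF = 
  [   -5,    -3,     8]
  [    0,  16/5, -16/5]

Back-substitution:
x₂ = (-16/5) / (16/5) = -1
x₁ = (8 - (-3)(-1)) / (-5) = -1

x = [-1, -1]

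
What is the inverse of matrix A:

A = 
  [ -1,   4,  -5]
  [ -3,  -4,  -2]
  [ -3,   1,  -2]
det(A) = (-1)·((-4)(-2) - (-2)(1)) - (4)·((-3)(-2) - (-2)(-3)) + (-5)·((-3)(1) - (-4)(-3))
  = (-1)(10) - (4)(0) + (-5)(-15)
  = 65
det(A) = 65 ≠ 0, so A is invertible.

Cofactors Cᵢⱼ = (-1)ⁱ⁺ʲ·Mᵢⱼ:
C = 
  [ 10,   0, -15]
  [  3, -13, -11]
  [-28,  13,  16]

adj(A) = Cᵀ:
adj(A) = 
  [ 10,   3, -28]
  [  0, -13,  13]
  [-15, -11,  16]

A⁻¹ = (1/65) · adj(A):
A⁻¹ = 
  [  2/13,   3/65, -28/65]
  [     0,   -1/5,    1/5]
  [ -3/13, -11/65,  16/65]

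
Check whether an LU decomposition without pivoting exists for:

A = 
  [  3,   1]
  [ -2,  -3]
Yes.
A[1,1] = 3 ≠ 0, so Gaussian elimination proceeds without a row swap: multiplier ℓ₂₁ = (-2)/(3) = -2/3, and U[2,2] = -3 - (-2/3)(1) = -7/3.
L = 
  [   1,    0]
  [-2/3,    1]
U = 
  [   3,    1]
  [   0, -7/3]
Check row 2 of LU: [(-2/3)(3), (-2/3)(1) + (-7/3)] = [-2, -3] = row 2 of A ✓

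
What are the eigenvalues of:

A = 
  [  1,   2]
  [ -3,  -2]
λ = (-1 + i√15)/2, (-1 - i√15)/2  (≈ -0.5 + 1.936i, -0.5 - 1.936i)

tr(A) = -1, det(A) = 4
Characteristic polynomial: λ² - tr(A)λ + det(A) = λ² + λ + 4
λ² + λ + 4 = 0  ⇒  λ = (-1 ± √((1)² - 4·(4)))/2 = (-1 ± √(-15))/2
  = (-1 + i√15)/2,  (-1 - i√15)/2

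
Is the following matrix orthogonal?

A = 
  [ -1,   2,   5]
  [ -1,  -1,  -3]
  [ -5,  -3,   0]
No

AᵀA = 
  [ 27,  14,  -2]
  [ 14,  14,  13]
  [ -2,  13,  34]
≠ I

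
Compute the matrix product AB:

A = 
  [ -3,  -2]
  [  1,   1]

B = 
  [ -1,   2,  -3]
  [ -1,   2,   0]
AB = 
  [  5, -10,   9]
  [ -2,   4,  -3]

A is 2×2 and B is 2×3, so AB is 2×3. Each entry is (row of A)·(column of B):
AB[1,1] = (-3)(-1) + (-2)(-1) = 5
AB[1,2] = (-3)(2) + (-2)(2) = -10
AB[1,3] = (-3)(-3) + (-2)(0) = 9
AB[2,1] = (1)(-1) + (1)(-1) = -2
AB[2,2] = (1)(2) + (1)(2) = 4
AB[2,3] = (1)(-3) + (1)(0) = -3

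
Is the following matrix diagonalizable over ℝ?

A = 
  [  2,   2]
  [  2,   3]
Yes

tr(A) = 5, det(A) = 2
Characteristic polynomial: λ² - tr(A)λ + det(A) = λ² - 5λ + 2
λ² - 5λ + 2 = 0  ⇒  λ = (5 ± √((-5)² - 4·(2)))/2 = (5 ± √(17))/2
  = (5 + √17)/2,  (5 - √17)/2
Eigenvalues: (5 + √17)/2, (5 - √17)/2  (≈ 4.562, 0.4384)
The two irrational eigenvalues are distinct (simple), so each has alg. mult. = geom. mult. = 1.
Sum of geometric multiplicities equals n, so A has n independent eigenvectors.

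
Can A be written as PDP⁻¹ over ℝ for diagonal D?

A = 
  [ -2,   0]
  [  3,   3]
Yes

tr(A) = 1, det(A) = -6
Characteristic polynomial: λ² - tr(A)λ + det(A) = λ² - λ - 6
λ² - λ - 6 = (λ + 2)(λ - 3)
Eigenvalues: 3, -2
λ=-2: alg. mult. = 1, geom. mult. = 2 - rank(A - (-2)I) = 2 - 1 = 1
λ=3: alg. mult. = 1, geom. mult. = 2 - rank(A - (3)I) = 2 - 1 = 1
Sum of geometric multiplicities equals n, so A has n independent eigenvectors.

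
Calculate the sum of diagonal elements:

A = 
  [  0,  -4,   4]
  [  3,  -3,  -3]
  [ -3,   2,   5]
2

tr(A) = 0 + -3 + 5 = 2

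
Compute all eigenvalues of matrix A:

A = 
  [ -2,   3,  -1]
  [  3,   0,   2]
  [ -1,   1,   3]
Characteristic polynomial: det(λI - A) = λ³ - λ² - 18λ + 32
Testing integer divisors of the constant term: p(2) = 0, so (λ - 2) is a factor:
p(λ) = (λ - 2)(λ² + λ - 16)
λ² + λ - 16 = 0  ⇒  λ = (-1 ± √((1)² - 4·(-16)))/2 = (-1 ± √(65))/2
  = (-1 + √65)/2,  (-1 - √65)/2

λ = 2, (-1 + √65)/2, (-1 - √65)/2  (≈ 2, 3.531, -4.531)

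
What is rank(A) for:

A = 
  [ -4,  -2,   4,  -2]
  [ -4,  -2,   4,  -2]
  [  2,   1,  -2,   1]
Row reduce:
R2 → R2 - (1)·R1
R3 → R3 + (1/2)·R1
REF = 
  [ -4,  -2,   4,  -2]
  [  0,   0,   0,   0]
  [  0,   0,   0,   0]
Pivot columns: 1 → 1 pivot.

rank(A) = 1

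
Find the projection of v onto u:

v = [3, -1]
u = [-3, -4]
v·u = (3)(-3) + (-1)(-4) = -5
u·u = (-3)² + (-4)² = 25
proj_u(v) = (v·u / u·u) × u = (-5/25) × u = (-1/5) × u

proj_u(v) = [3/5, 4/5]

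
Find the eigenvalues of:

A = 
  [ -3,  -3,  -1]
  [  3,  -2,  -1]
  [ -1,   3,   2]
λ = 1, -2 + i√7, -2 - i√7  (≈ 1, -2 + 2.646i, -2 - 2.646i)

Characteristic polynomial: det(λI - A) = λ³ + 3λ² + 7λ - 11
Testing integer divisors of the constant term: p(1) = 0, so (λ - 1) is a factor:
p(λ) = (λ - 1)(λ² + 4λ + 11)
λ² + 4λ + 11 = 0  ⇒  λ = (-4 ± √((4)² - 4·(11)))/2 = (-4 ± √(-28))/2
  = -2 + i√7,  -2 - i√7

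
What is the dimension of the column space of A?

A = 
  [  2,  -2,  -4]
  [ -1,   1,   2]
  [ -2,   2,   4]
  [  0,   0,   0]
dim(Col(A)) = 1

Row reduce:
R2 → R2 + (1/2)·R1
R3 → R3 + (1)·R1
REF = 
  [  2,  -2,  -4]
  [  0,   0,   0]
  [  0,   0,   0]
  [  0,   0,   0]
Pivot columns: 1 → 1 pivot.
dim(Col(A)) = number of pivot columns = 1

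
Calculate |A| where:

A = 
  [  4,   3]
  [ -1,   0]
3

For a 2×2 matrix, det = ad - bc = (4)(0) - (3)(-1) = 3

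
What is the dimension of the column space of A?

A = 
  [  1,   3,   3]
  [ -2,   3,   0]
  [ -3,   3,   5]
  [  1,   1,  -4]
Row reduce:
R2 → R2 + (2)·R1
R3 → R3 + (3)·R1
R4 → R4 - (1)·R1
R3 → R3 - (4/3)·R2
R4 → R4 + (2/9)·R2
R4 → R4 + (17/18)·R3
REF = 
  [  1,   3,   3]
  [  0,   9,   6]
  [  0,   0,   6]
  [  0,   0,   0]
Pivot columns: 1, 2, 3 → 3 pivots.
dim(Col(A)) = number of pivot columns = 3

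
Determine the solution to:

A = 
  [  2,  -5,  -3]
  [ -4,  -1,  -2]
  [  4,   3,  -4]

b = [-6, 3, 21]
Row reduce the augmented matrix [A|b]:
R2 → R2 + (2)·R1
R3 → R3 - (2)·R1
R3 → R3 + (13/11)·R2
REF = 
  [     2,     -5,     -3,     -6]
  [     0,    -11,     -8,     -9]
  [     0,      0, -82/11, 246/11]

Back-substitution:
x₃ = (246/11) / (-82/11) = -3
x₂ = (-9 - (-8)(-3)) / (-11) = 3
x₁ = (-6 - (-5)(3) - (-3)(-3)) / 2 = 0

x = [0, 3, -3]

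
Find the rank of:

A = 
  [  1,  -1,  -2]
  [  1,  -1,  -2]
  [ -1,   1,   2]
Row reduce:
R2 → R2 - (1)·R1
R3 → R3 + (1)·R1
REF = 
  [  1,  -1,  -2]
  [  0,   0,   0]
  [  0,   0,   0]
Pivot columns: 1 → 1 pivot.

rank(A) = 1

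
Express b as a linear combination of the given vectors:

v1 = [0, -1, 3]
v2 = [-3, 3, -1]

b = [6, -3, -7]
c1 = -3, c2 = -2

b = -3·v1 + -2·v2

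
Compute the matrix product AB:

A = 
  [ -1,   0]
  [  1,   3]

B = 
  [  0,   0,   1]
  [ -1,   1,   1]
AB = 
  [  0,   0,  -1]
  [ -3,   3,   4]

A is 2×2 and B is 2×3, so AB is 2×3. Each entry is (row of A)·(column of B):
AB[1,1] = (-1)(0) + (0)(-1) = 0
AB[1,2] = (-1)(0) + (0)(1) = 0
AB[1,3] = (-1)(1) + (0)(1) = -1
AB[2,1] = (1)(0) + (3)(-1) = -3
AB[2,2] = (1)(0) + (3)(1) = 3
AB[2,3] = (1)(1) + (3)(1) = 4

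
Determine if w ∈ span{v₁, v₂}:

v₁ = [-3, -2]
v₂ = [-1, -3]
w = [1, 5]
Yes

Form the augmented matrix and row-reduce:
[v₁|v₂|w] = 
  [ -3,  -1,   1]
  [ -2,  -3,   5]
R2 → R2 - (2/3)·R1
REF = 
  [  -3,   -1,    1]
  [   0, -7/3, 13/3]

No row of the form [0 0 | nonzero], so the system is consistent. Back-substitution gives c₁ = 2/7, c₂ = -13/7: w = (2/7)·v₁ + (-13/7)·v₂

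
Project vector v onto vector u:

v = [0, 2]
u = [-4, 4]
v·u = (0)(-4) + (2)(4) = 8
u·u = (-4)² + (4)² = 32
proj_u(v) = (v·u / u·u) × u = (8/32) × u = (1/4) × u

proj_u(v) = [-1, 1]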